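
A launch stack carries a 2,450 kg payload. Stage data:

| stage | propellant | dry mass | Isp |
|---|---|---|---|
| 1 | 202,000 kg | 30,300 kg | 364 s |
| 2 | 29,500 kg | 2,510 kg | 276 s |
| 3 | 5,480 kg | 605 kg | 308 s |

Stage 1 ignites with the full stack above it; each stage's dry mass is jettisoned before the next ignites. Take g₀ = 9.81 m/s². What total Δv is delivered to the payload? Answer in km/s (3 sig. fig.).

Δv ≈ 11.4 km/s

Ignition mass of stage 1 = 202,000+30,300 + 29,500+2,510 + 5,480+605 + 2,450 = 272,845 kg.
Stage 1: m₀ = 272,845 kg, m_f = 272,845 − 202,000 = 70,845 kg; Δv = 364×9.81×ln(3.851) = 3570.8×1.3484 ≈ 4815 m/s.
Stage 2: m₀ = 40,545 kg, m_f = 40,545 − 29,500 = 11,045 kg; Δv = 276×9.81×ln(3.671) = 2707.6×1.3004 ≈ 3521 m/s.
Stage 3: m₀ = 8,535 kg, m_f = 8,535 − 5,480 = 3,055 kg; Δv = 308×9.81×ln(2.794) = 3021.5×1.0274 ≈ 3104 m/s.
Total Δv = 4815 + 3521 + 3104 = 11440 m/s.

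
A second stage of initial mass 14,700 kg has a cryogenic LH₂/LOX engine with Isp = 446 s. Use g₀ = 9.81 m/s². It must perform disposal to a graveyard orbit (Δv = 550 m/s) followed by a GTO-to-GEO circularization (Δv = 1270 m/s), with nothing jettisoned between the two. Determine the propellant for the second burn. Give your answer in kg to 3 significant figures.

propellant for the second burn ≈ 3270 kg

v_e = Isp · g₀ = 446 × 9.81 = 4375.3 m/s.
After the first burn: m = 14700 × exp(−550/4375.3) = 14700 × 0.88187 = 12,963.5 kg.
After the second burn: m = 12,963.5 × exp(−1270/4375.3) = 12,963.5 × 0.74806 = 9,697.48 kg.
Second-burn propellant = 12,963.5 − 9,697.48 = 3,266.02 kg.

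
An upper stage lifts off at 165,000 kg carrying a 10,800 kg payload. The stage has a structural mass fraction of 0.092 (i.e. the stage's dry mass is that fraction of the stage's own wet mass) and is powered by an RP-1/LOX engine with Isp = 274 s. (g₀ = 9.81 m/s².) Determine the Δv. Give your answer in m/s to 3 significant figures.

Δv ≈ 5070 m/s

Stage wet mass = m₀ − payload = 165,000 − 10,800 = 154,200 kg.
Stage dry mass = ε × stage wet mass = 0.092 × 154,200 = 14,186.4 kg.
Burnout mass m_f = stage dry + payload = 14,186.4 + 10,800 = 24,986.4 kg.
v_e = Isp · g₀ = 274 × 9.81 = 2687.9 m/s.
From the ideal rocket equation, Δv = v_e · ln(165,000/24,986.4) = 2687.9 × ln(6.604) = 2687.9 × 1.8876 ≈ 5074 m/s.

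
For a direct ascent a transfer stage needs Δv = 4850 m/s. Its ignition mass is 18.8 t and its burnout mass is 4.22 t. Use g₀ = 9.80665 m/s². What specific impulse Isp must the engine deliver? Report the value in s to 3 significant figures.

ln(m₀/m_f) = ln(18800/4220) = ln(4.455) = 1.4940.
By the Tsiolkovsky rocket equation, v_e = Δv / ln(m₀/m_f) = 4850 / 1.4940 = 3246.3 m/s.
Isp = v_e / g₀ = 3246.3 / 9.80665 = 331.0 s.

Isp ≈ 331 s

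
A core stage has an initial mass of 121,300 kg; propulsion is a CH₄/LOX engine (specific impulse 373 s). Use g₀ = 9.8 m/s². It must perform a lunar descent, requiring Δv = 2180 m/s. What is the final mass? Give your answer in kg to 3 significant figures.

final mass ≈ 66800 kg

v_e = Isp · g₀ = 373 × 9.8 = 3655.4 m/s.
From the ideal rocket equation, m₀/m_f = exp(Δv / v_e) = exp(2180 / 3655.4) = exp(0.5964) = 1.8155.
m_f = m₀ / 1.8155 = 121,300 / 1.8155 = 66,813.5 kg.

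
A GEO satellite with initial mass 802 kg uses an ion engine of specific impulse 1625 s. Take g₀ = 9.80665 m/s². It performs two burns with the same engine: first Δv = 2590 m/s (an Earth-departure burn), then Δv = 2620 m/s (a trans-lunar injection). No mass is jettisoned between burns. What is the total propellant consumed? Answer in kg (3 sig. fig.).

v_e = Isp · g₀ = 1625 × 9.80665 = 15935.8 m/s.
After the first burn: m = 802 × exp(−2590/15935.8) = 802 × 0.84999 = 681.692 kg.
After the second burn: m = 681.692 × exp(−2620/15935.8) = 681.692 × 0.84839 = 578.341 kg.
Total propellant = m₀ − m_final = 802 − 578.341 = 223.659 kg.

total propellant consumed ≈ 224 kg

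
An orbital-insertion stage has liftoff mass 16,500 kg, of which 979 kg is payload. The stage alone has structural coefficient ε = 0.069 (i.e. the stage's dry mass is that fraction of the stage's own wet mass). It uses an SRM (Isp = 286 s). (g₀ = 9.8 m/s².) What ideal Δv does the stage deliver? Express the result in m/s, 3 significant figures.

Stage wet mass = m₀ − payload = 16,500 − 979 = 15,521 kg.
Stage dry mass = ε × stage wet mass = 0.069 × 15,521 = 1,070.95 kg.
Burnout mass m_f = stage dry + payload = 1,070.95 + 979 = 2,049.95 kg.
v_e = Isp · g₀ = 286 × 9.8 = 2802.8 m/s.
Δv = v_e · ln(16,500/2,049.95) = 2802.8 × ln(8.049) = 2802.8 × 2.0855 ≈ 5845 m/s.

Δv ≈ 5850 m/s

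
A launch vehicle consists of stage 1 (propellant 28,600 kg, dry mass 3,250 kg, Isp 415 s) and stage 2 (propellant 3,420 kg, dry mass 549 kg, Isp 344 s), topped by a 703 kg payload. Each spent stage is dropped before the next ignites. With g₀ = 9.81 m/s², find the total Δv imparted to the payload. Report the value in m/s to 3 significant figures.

Δv ≈ 10700 m/s

Ignition mass of stage 1 = 28,600+3,250 + 3,420+549 + 703 = 36,522 kg.
Stage 1: m₀ = 36,522 kg, m_f = 36,522 − 28,600 = 7,922 kg; Δv = 415×9.81×ln(4.61) = 4071.2×1.5283 ≈ 6222 m/s.
Stage 2: m₀ = 4,672 kg, m_f = 4,672 − 3,420 = 1,252 kg; Δv = 344×9.81×ln(3.732) = 3374.6×1.3168 ≈ 4444 m/s.
Total Δv = 6222 + 4444 = 10666 m/s.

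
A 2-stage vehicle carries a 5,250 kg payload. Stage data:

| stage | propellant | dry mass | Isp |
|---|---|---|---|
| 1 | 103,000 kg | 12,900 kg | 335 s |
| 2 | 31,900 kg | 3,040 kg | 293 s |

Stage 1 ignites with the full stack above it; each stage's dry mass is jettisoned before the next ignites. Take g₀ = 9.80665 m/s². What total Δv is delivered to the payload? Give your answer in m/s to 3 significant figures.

Ignition mass of stage 1 = 103,000+12,900 + 31,900+3,040 + 5,250 = 156,090 kg.
Stage 1: m₀ = 156,090 kg, m_f = 156,090 − 103,000 = 53,090 kg; Δv = 335×9.80665×ln(2.94) = 3285.2×1.0784 ≈ 3543 m/s.
Stage 2: m₀ = 40,190 kg, m_f = 40,190 − 31,900 = 8,290 kg; Δv = 293×9.80665×ln(4.848) = 2873.3×1.5786 ≈ 4536 m/s.
Total Δv = 3543 + 4536 = 8079 m/s.

Δv ≈ 8080 m/s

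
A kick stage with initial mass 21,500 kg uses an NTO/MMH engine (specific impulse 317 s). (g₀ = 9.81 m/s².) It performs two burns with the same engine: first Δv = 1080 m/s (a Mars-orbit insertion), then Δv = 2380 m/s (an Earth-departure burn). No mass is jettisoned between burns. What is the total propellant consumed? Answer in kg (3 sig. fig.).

total propellant consumed ≈ 14400 kg

v_e = Isp · g₀ = 317 × 9.81 = 3109.8 m/s.
After the first burn: m = 21500 × exp(−1080/3109.8) = 21500 × 0.70660 = 15,191.9 kg.
After the second burn: m = 15,191.9 × exp(−2380/3109.8) = 15,191.9 × 0.46518 = 7,066.97 kg.
Total propellant = m₀ − m_final = 21500 − 7,066.97 = 14,433.03 kg.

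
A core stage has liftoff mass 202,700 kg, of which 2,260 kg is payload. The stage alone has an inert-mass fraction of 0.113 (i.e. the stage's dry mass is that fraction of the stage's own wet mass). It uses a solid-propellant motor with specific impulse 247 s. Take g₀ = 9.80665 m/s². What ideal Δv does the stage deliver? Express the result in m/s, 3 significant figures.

Δv ≈ 5080 m/s

Stage wet mass = m₀ − payload = 202,700 − 2,260 = 200,440 kg.
Stage dry mass = ε × stage wet mass = 0.113 × 200,440 = 22,649.7 kg.
Burnout mass m_f = stage dry + payload = 22,649.7 + 2,260 = 24,909.7 kg.
v_e = Isp · g₀ = 247 × 9.80665 = 2422.2 m/s.
From the ideal rocket equation, Δv = v_e · ln(202,700/24,909.7) = 2422.2 × ln(8.137) = 2422.2 × 2.0965 ≈ 5078 m/s.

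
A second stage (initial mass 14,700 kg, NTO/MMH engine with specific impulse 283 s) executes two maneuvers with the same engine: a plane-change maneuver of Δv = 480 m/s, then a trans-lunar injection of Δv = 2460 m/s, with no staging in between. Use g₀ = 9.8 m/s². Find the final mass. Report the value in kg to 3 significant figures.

v_e = Isp · g₀ = 283 × 9.8 = 2773.4 m/s.
After the first burn: m = 14700 × exp(−480/2773.4) = 14700 × 0.84108 = 12,363.9 kg.
After the second burn: m = 12,363.9 × exp(−2460/2773.4) = 12,363.9 × 0.41189 = 5,092.57 kg.

final mass ≈ 5090 kg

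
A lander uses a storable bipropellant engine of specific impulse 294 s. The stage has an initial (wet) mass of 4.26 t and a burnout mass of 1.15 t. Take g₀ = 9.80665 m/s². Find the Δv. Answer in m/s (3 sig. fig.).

Δv ≈ 3780 m/s

v_e = Isp · g₀ = 294 × 9.80665 = 2883.2 m/s.
From the ideal rocket equation, Δv = v_e · ln(m₀/m_f) = 2883.2 × ln(3.704) = 2883.2 × 1.3095 ≈ 3775.5 m/s.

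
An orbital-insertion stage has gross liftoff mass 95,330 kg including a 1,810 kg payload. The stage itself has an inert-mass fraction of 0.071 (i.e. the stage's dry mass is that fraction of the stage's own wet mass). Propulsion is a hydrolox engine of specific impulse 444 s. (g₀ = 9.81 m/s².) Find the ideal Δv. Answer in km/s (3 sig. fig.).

Δv ≈ 10.6 km/s

Stage wet mass = m₀ − payload = 95,330 − 1,810 = 93,520 kg.
Stage dry mass = ε × stage wet mass = 0.071 × 93,520 = 6,639.92 kg.
Burnout mass m_f = stage dry + payload = 6,639.92 + 1,810 = 8,449.92 kg.
v_e = Isp · g₀ = 444 × 9.81 = 4355.6 m/s.
Δv = v_e · ln(95,330/8,449.92) = 4355.6 × ln(11.28) = 4355.6 × 2.4232 ≈ 10555 m/s.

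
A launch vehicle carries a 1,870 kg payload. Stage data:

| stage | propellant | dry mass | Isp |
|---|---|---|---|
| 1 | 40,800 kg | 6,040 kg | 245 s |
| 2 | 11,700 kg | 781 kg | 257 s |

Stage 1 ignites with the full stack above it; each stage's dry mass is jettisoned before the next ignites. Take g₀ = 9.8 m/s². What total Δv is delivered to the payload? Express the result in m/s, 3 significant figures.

Ignition mass of stage 1 = 40,800+6,040 + 11,700+781 + 1,870 = 61,191 kg.
Stage 1: m₀ = 61,191 kg, m_f = 61,191 − 40,800 = 20,391 kg; Δv = 245×9.8×ln(3.001) = 2401.0×1.0989 ≈ 2638 m/s.
Stage 2: m₀ = 14,351 kg, m_f = 14,351 − 11,700 = 2,651 kg; Δv = 257×9.8×ln(5.413) = 2518.6×1.6889 ≈ 4254 m/s.
Total Δv = 2638 + 4254 = 6892 m/s.

Δv ≈ 6890 m/s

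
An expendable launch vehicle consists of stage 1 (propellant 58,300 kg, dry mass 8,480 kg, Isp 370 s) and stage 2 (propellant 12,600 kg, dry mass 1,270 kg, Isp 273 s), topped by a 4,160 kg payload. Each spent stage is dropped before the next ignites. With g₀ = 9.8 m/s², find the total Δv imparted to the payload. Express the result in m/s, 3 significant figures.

Δv ≈ 7430 m/s

Ignition mass of stage 1 = 58,300+8,480 + 12,600+1,270 + 4,160 = 84,810 kg.
Stage 1: m₀ = 84,810 kg, m_f = 84,810 − 58,300 = 26,510 kg; Δv = 370×9.8×ln(3.199) = 3626.0×1.1629 ≈ 4217 m/s.
Stage 2: m₀ = 18,030 kg, m_f = 18,030 − 12,600 = 5,430 kg; Δv = 273×9.8×ln(3.32) = 2675.4×1.2001 ≈ 3211 m/s.
Total Δv = 4217 + 3211 = 7428 m/s.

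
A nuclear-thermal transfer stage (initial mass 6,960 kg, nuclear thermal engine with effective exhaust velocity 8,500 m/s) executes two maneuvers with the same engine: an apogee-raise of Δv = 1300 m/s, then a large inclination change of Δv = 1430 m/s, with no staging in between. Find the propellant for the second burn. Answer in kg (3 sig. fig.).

After the first burn: m = 6960 × exp(−1300/8500.0) = 6960 × 0.85818 = 5,972.93 kg.
After the second burn: m = 5,972.93 × exp(−1430/8500.0) = 5,972.93 × 0.84515 = 5,048.02 kg.
Second-burn propellant = 5,972.93 − 5,048.02 = 924.91 kg.

propellant for the second burn ≈ 925 kg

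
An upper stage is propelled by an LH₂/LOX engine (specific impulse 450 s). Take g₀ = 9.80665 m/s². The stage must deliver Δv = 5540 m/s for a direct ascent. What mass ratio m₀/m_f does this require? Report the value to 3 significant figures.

mass ratio ≈ 3.51

v_e = Isp · g₀ = 450 × 9.80665 = 4413.0 m/s.
By the Tsiolkovsky rocket equation, m₀/m_f = exp(Δv / v_e) = exp(5540 / 4413.0) = exp(1.2554) = 3.5092.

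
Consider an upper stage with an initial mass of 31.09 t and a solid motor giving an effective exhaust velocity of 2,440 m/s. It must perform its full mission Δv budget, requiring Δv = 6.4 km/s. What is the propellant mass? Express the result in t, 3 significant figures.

m₀/m_f = exp(Δv / v_e) = exp(6400 / 2440.0) = exp(2.6230) = 13.7763.
m_f = 31.09 / 13.7763 = 2.25677 t, so propellant = m₀ − m_f = 31.09 − 2.25677 = 28.83323 t.

propellant mass ≈ 28.8 t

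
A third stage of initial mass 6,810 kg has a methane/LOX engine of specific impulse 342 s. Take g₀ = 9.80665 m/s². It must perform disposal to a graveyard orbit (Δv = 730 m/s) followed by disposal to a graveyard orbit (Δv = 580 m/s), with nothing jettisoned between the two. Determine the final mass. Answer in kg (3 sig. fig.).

final mass ≈ 4610 kg

v_e = Isp · g₀ = 342 × 9.80665 = 3353.9 m/s.
After the first burn: m = 6810 × exp(−730/3353.9) = 6810 × 0.80440 = 5,477.96 kg.
After the second burn: m = 5,477.96 × exp(−580/3353.9) = 5,477.96 × 0.84119 = 4,608.01 kg.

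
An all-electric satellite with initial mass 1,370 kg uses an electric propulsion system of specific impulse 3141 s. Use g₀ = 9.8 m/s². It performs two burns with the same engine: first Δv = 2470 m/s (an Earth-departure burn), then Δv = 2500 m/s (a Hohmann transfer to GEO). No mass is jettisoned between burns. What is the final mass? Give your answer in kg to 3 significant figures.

final mass ≈ 1170 kg

v_e = Isp · g₀ = 3141 × 9.8 = 30781.8 m/s.
After the first burn: m = 1370 × exp(−2470/30781.8) = 1370 × 0.92289 = 1,264.36 kg.
After the second burn: m = 1,264.36 × exp(−2500/30781.8) = 1,264.36 × 0.92199 = 1,165.73 kg.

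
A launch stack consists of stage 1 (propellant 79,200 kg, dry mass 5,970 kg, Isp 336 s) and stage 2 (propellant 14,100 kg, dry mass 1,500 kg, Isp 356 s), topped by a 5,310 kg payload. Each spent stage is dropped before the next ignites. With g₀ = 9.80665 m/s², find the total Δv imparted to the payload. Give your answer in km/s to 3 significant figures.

Δv ≈ 8.44 km/s

Ignition mass of stage 1 = 79,200+5,970 + 14,100+1,500 + 5,310 = 106,080 kg.
Stage 1: m₀ = 106,080 kg, m_f = 106,080 − 79,200 = 26,880 kg; Δv = 336×9.80665×ln(3.946) = 3295.0×1.3728 ≈ 4523 m/s.
Stage 2: m₀ = 20,910 kg, m_f = 20,910 − 14,100 = 6,810 kg; Δv = 356×9.80665×ln(3.07) = 3491.2×1.1218 ≈ 3917 m/s.
Total Δv = 4523 + 3917 = 8440 m/s.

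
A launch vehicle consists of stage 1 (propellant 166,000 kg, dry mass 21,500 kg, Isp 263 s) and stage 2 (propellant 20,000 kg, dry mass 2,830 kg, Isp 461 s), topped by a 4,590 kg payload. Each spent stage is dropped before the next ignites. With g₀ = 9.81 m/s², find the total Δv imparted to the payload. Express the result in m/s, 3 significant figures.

Ignition mass of stage 1 = 166,000+21,500 + 20,000+2,830 + 4,590 = 214,920 kg.
Stage 1: m₀ = 214,920 kg, m_f = 214,920 − 166,000 = 48,920 kg; Δv = 263×9.81×ln(4.393) = 2580.0×1.4801 ≈ 3819 m/s.
Stage 2: m₀ = 27,420 kg, m_f = 27,420 − 20,000 = 7,420 kg; Δv = 461×9.81×ln(3.695) = 4522.4×1.3071 ≈ 5911 m/s.
Total Δv = 3819 + 5911 = 9730 m/s.

Δv ≈ 9730 m/s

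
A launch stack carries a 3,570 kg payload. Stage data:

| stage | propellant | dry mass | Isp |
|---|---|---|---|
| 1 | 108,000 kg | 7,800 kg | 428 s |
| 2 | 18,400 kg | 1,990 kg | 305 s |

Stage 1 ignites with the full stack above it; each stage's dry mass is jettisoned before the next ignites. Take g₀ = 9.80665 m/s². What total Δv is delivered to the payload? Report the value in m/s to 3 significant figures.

Δv ≈ 10600 m/s

Ignition mass of stage 1 = 108,000+7,800 + 18,400+1,990 + 3,570 = 139,760 kg.
Stage 1: m₀ = 139,760 kg, m_f = 139,760 − 108,000 = 31,760 kg; Δv = 428×9.80665×ln(4.401) = 4197.2×1.4817 ≈ 6219 m/s.
Stage 2: m₀ = 23,960 kg, m_f = 23,960 − 18,400 = 5,560 kg; Δv = 305×9.80665×ln(4.309) = 2991.0×1.4608 ≈ 4369 m/s.
Total Δv = 6219 + 4369 = 10588 m/s.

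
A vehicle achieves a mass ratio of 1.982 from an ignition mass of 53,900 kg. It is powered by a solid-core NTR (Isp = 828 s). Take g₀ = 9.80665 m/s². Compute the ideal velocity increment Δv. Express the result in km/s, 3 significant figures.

v_e = Isp · g₀ = 828 × 9.80665 = 8119.9 m/s.
By the Tsiolkovsky rocket equation, Δv = v_e · ln(1.982) = 8119.9 × 0.6841 ≈ 5554.9 m/s.

Δv ≈ 5.55 km/s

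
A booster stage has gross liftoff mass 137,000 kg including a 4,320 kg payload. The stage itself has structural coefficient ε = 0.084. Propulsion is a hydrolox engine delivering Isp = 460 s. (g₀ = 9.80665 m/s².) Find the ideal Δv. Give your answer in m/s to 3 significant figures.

Δv ≈ 9840 m/s

Stage wet mass = m₀ − payload = 137,000 − 4,320 = 132,680 kg.
Stage dry mass = ε × stage wet mass = 0.084 × 132,680 = 11,145.1 kg.
Burnout mass m_f = stage dry + payload = 11,145.1 + 4,320 = 15,465.1 kg.
v_e = Isp · g₀ = 460 × 9.80665 = 4511.1 m/s.
Δv = v_e · ln(137,000/15,465.1) = 4511.1 × ln(8.859) = 4511.1 × 2.1814 ≈ 9840 m/s.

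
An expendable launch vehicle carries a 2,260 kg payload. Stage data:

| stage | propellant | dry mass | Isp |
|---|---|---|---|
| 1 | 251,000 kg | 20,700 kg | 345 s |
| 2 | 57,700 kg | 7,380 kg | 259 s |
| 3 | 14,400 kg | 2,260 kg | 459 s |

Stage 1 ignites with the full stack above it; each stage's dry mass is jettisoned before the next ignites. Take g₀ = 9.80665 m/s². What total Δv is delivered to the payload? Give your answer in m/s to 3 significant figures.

Ignition mass of stage 1 = 251,000+20,700 + 57,700+7,380 + 14,400+2,260 + 2,260 = 355,700 kg.
Stage 1: m₀ = 355,700 kg, m_f = 355,700 − 251,000 = 104,700 kg; Δv = 345×9.80665×ln(3.397) = 3383.3×1.2230 ≈ 4138 m/s.
Stage 2: m₀ = 84,000 kg, m_f = 84,000 − 57,700 = 26,300 kg; Δv = 259×9.80665×ln(3.194) = 2539.9×1.1612 ≈ 2949 m/s.
Stage 3: m₀ = 18,920 kg, m_f = 18,920 − 14,400 = 4,520 kg; Δv = 459×9.80665×ln(4.186) = 4501.3×1.4317 ≈ 6444 m/s.
Total Δv = 4138 + 2949 + 6444 = 13531 m/s.

Δv ≈ 13500 m/s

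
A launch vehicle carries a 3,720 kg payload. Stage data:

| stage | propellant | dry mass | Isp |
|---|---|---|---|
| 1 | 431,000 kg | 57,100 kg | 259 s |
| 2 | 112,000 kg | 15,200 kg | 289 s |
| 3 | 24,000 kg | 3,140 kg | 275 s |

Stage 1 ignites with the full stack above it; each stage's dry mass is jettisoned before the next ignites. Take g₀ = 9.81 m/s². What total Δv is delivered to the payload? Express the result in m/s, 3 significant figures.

Δv ≈ 10300 m/s

Ignition mass of stage 1 = 431,000+57,100 + 112,000+15,200 + 24,000+3,140 + 3,720 = 646,160 kg.
Stage 1: m₀ = 646,160 kg, m_f = 646,160 − 431,000 = 215,160 kg; Δv = 259×9.81×ln(3.003) = 2540.8×1.0997 ≈ 2794 m/s.
Stage 2: m₀ = 158,060 kg, m_f = 158,060 − 112,000 = 46,060 kg; Δv = 289×9.81×ln(3.432) = 2835.1×1.2330 ≈ 3496 m/s.
Stage 3: m₀ = 30,860 kg, m_f = 30,860 − 24,000 = 6,860 kg; Δv = 275×9.81×ln(4.499) = 2697.8×1.5038 ≈ 4057 m/s.
Total Δv = 2794 + 3496 + 4057 = 10347 m/s.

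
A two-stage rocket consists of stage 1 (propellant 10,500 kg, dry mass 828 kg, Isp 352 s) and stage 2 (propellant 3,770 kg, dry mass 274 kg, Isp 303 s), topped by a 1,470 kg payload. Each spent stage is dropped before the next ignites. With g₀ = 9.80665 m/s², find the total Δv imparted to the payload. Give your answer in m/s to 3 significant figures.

Δv ≈ 6790 m/s

Ignition mass of stage 1 = 10,500+828 + 3,770+274 + 1,470 = 16,842 kg.
Stage 1: m₀ = 16,842 kg, m_f = 16,842 − 10,500 = 6,342 kg; Δv = 352×9.80665×ln(2.656) = 3451.9×0.9767 ≈ 3371 m/s.
Stage 2: m₀ = 5,514 kg, m_f = 5,514 − 3,770 = 1,744 kg; Δv = 303×9.80665×ln(3.162) = 2971.4×1.1511 ≈ 3420 m/s.
Total Δv = 3371 + 3420 = 6791 m/s.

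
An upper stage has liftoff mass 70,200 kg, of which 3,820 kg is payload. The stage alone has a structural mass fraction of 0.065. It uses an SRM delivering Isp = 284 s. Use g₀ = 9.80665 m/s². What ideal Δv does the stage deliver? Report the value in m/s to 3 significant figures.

Stage wet mass = m₀ − payload = 70,200 − 3,820 = 66,380 kg.
Stage dry mass = ε × stage wet mass = 0.065 × 66,380 = 4,314.7 kg.
Burnout mass m_f = stage dry + payload = 4,314.7 + 3,820 = 8,134.7 kg.
v_e = Isp · g₀ = 284 × 9.80665 = 2785.1 m/s.
Δv = v_e · ln(70,200/8,134.7) = 2785.1 × ln(8.63) = 2785.1 × 2.1552 ≈ 6002 m/s.

Δv ≈ 6000 m/s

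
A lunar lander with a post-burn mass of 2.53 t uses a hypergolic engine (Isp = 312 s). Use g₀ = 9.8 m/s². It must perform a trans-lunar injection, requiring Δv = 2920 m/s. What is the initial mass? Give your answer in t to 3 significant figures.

v_e = Isp · g₀ = 312 × 9.8 = 3057.6 m/s.
m₀/m_f = exp(Δv / v_e) = exp(2920 / 3057.6) = exp(0.9550) = 2.5987.
m₀ = m_f × 2.5987 = 2.53 × 2.5987 = 6.57471 t.

initial mass ≈ 6.57 t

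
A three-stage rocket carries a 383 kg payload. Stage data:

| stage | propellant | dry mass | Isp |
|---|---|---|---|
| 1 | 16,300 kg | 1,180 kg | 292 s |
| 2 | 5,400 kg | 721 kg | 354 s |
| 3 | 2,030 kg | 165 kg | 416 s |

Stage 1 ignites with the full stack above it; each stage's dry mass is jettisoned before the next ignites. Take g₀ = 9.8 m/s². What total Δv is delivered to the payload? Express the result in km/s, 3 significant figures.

Δv ≈ 12.5 km/s

Ignition mass of stage 1 = 16,300+1,180 + 5,400+721 + 2,030+165 + 383 = 26,179 kg.
Stage 1: m₀ = 26,179 kg, m_f = 26,179 − 16,300 = 9,879 kg; Δv = 292×9.8×ln(2.65) = 2861.6×0.9745 ≈ 2789 m/s.
Stage 2: m₀ = 8,699 kg, m_f = 8,699 − 5,400 = 3,299 kg; Δv = 354×9.8×ln(2.637) = 3469.2×0.9696 ≈ 3364 m/s.
Stage 3: m₀ = 2,578 kg, m_f = 2,578 − 2,030 = 548 kg; Δv = 416×9.8×ln(4.704) = 4076.8×1.5485 ≈ 6313 m/s.
Total Δv = 2789 + 3364 + 6313 = 12466 m/s.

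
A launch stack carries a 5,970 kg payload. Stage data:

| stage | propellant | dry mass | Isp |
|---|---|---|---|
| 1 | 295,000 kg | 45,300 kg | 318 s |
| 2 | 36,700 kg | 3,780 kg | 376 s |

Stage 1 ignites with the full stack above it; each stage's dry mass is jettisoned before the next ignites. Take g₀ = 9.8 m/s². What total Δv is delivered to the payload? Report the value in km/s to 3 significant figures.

Ignition mass of stage 1 = 295,000+45,300 + 36,700+3,780 + 5,970 = 386,750 kg.
Stage 1: m₀ = 386,750 kg, m_f = 386,750 − 295,000 = 91,750 kg; Δv = 318×9.8×ln(4.215) = 3116.4×1.4387 ≈ 4484 m/s.
Stage 2: m₀ = 46,450 kg, m_f = 46,450 − 36,700 = 9,750 kg; Δv = 376×9.8×ln(4.764) = 3684.8×1.5611 ≈ 5752 m/s.
Total Δv = 4484 + 5752 = 10236 m/s.

Δv ≈ 10.2 km/s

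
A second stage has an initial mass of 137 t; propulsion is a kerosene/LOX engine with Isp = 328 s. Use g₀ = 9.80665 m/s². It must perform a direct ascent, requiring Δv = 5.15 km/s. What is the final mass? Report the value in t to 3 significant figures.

final mass ≈ 27.6 t

v_e = Isp · g₀ = 328 × 9.80665 = 3216.6 m/s.
m₀/m_f = exp(Δv / v_e) = exp(5150 / 3216.6) = exp(1.6011) = 4.9584.
m_f = m₀ / 4.9584 = 137 / 4.9584 = 27.6299 t.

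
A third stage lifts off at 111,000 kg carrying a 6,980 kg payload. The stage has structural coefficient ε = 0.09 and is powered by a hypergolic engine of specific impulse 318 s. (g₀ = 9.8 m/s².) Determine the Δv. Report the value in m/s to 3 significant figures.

Δv ≈ 5970 m/s

Stage wet mass = m₀ − payload = 111,000 − 6,980 = 104,020 kg.
Stage dry mass = ε × stage wet mass = 0.09 × 104,020 = 9,361.8 kg.
Burnout mass m_f = stage dry + payload = 9,361.8 + 6,980 = 16,341.8 kg.
v_e = Isp · g₀ = 318 × 9.8 = 3116.4 m/s.
Using Δv = v_e ln(m₀/m_f): Δv = v_e · ln(111,000/16,341.8) = 3116.4 × ln(6.792) = 3116.4 × 1.9158 ≈ 5970 m/s.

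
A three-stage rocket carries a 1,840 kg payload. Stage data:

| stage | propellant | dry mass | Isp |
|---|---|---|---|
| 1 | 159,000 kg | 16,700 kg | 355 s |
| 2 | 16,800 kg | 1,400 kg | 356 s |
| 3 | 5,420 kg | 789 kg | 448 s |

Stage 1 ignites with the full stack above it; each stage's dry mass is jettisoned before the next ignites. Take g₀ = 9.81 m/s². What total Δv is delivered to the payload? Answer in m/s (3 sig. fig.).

Δv ≈ 13900 m/s

Ignition mass of stage 1 = 159,000+16,700 + 16,800+1,400 + 5,420+789 + 1,840 = 201,949 kg.
Stage 1: m₀ = 201,949 kg, m_f = 201,949 − 159,000 = 42,949 kg; Δv = 355×9.81×ln(4.702) = 3482.6×1.5480 ≈ 5391 m/s.
Stage 2: m₀ = 26,249 kg, m_f = 26,249 − 16,800 = 9,449 kg; Δv = 356×9.81×ln(2.778) = 3492.4×1.0217 ≈ 3568 m/s.
Stage 3: m₀ = 8,049 kg, m_f = 8,049 − 5,420 = 2,629 kg; Δv = 448×9.81×ln(3.062) = 4394.9×1.1189 ≈ 4918 m/s.
Total Δv = 5391 + 3568 + 4918 = 13877 m/s.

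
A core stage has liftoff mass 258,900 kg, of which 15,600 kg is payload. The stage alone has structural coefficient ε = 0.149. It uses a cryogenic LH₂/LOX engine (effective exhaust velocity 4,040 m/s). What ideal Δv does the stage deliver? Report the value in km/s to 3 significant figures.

Stage wet mass = m₀ − payload = 258,900 − 15,600 = 243,300 kg.
Stage dry mass = ε × stage wet mass = 0.149 × 243,300 = 36,251.7 kg.
Burnout mass m_f = stage dry + payload = 36,251.7 + 15,600 = 51,851.7 kg.
Δv = v_e · ln(258,900/51,851.7) = 4040.0 × ln(4.993) = 4040.0 × 1.6081 ≈ 6497 m/s.

Δv ≈ 6.50 km/s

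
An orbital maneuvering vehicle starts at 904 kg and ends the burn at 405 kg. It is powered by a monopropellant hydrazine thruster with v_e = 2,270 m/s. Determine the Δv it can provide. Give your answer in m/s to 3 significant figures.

Δv ≈ 1820 m/s

From the ideal rocket equation, Δv = v_e · ln(m₀/m_f) = 2270.0 × ln(2.232) = 2270.0 × 0.8029 ≈ 1822.7 m/s.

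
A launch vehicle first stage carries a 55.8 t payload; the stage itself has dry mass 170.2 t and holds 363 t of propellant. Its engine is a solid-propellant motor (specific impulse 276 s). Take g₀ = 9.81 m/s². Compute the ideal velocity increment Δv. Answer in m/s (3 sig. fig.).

Δv ≈ 2590 m/s

v_e = Isp · g₀ = 276 × 9.81 = 2707.6 m/s.
m₀ = payload + dry + propellant = 55.8 + 170.2 + 363 = 589 t.
m_f = payload + dry = 55.8 + 170.2 = 226 t.
Δv = v_e · ln(m₀/m_f) = 2707.6 × ln(2.606) = 2707.6 × 0.9579 ≈ 2593.5 m/s.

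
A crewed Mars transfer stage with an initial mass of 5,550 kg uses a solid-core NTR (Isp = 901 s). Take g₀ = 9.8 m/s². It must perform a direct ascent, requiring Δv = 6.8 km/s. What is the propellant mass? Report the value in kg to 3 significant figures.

propellant mass ≈ 2980 kg

v_e = Isp · g₀ = 901 × 9.8 = 8829.8 m/s.
From the ideal rocket equation, m₀/m_f = exp(Δv / v_e) = exp(6800 / 8829.8) = exp(0.7701) = 2.1600.
m_f = 5,550 / 2.1600 = 2,569.44 kg, so propellant = m₀ − m_f = 5,550 − 2,569.44 = 2,980.56 kg.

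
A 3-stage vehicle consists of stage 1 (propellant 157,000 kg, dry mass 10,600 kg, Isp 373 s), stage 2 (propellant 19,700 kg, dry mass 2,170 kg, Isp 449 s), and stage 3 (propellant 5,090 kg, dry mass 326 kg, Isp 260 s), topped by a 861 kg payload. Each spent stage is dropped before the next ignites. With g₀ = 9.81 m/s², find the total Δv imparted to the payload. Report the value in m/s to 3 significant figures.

Δv ≈ 15500 m/s

Ignition mass of stage 1 = 157,000+10,600 + 19,700+2,170 + 5,090+326 + 861 = 195,747 kg.
Stage 1: m₀ = 195,747 kg, m_f = 195,747 − 157,000 = 38,747 kg; Δv = 373×9.81×ln(5.052) = 3659.1×1.6198 ≈ 5927 m/s.
Stage 2: m₀ = 28,147 kg, m_f = 28,147 − 19,700 = 8,447 kg; Δv = 449×9.81×ln(3.332) = 4404.7×1.2036 ≈ 5302 m/s.
Stage 3: m₀ = 6,277 kg, m_f = 6,277 − 5,090 = 1,187 kg; Δv = 260×9.81×ln(5.288) = 2550.6×1.6655 ≈ 4248 m/s.
Total Δv = 5927 + 5302 + 4248 = 15477 m/s.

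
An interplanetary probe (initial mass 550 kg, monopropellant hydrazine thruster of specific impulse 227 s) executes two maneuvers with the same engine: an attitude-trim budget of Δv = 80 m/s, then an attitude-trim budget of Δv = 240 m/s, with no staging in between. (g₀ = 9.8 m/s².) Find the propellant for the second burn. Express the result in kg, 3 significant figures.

propellant for the second burn ≈ 54.3 kg

v_e = Isp · g₀ = 227 × 9.8 = 2224.6 m/s.
After the first burn: m = 550 × exp(−80/2224.6) = 550 × 0.96468 = 530.574 kg.
After the second burn: m = 530.574 × exp(−240/2224.6) = 530.574 × 0.89773 = 476.312 kg.
Second-burn propellant = 530.574 − 476.312 = 54.262 kg.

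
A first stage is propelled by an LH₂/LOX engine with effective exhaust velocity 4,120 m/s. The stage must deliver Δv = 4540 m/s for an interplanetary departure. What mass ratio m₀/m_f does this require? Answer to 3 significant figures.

mass ratio ≈ 3.01

Using Δv = v_e ln(m₀/m_f): m₀/m_f = exp(Δv / v_e) = exp(4540 / 4120.0) = exp(1.1019) = 3.0100.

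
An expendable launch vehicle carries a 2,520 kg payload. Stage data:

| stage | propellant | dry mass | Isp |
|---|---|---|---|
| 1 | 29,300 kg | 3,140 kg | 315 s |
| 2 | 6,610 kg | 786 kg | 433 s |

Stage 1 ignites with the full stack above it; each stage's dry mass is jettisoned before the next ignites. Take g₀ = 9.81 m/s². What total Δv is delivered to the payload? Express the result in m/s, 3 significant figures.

Δv ≈ 8300 m/s

Ignition mass of stage 1 = 29,300+3,140 + 6,610+786 + 2,520 = 42,356 kg.
Stage 1: m₀ = 42,356 kg, m_f = 42,356 − 29,300 = 13,056 kg; Δv = 315×9.81×ln(3.244) = 3090.2×1.1769 ≈ 3637 m/s.
Stage 2: m₀ = 9,916 kg, m_f = 9,916 − 6,610 = 3,306 kg; Δv = 433×9.81×ln(2.999) = 4247.7×1.0984 ≈ 4666 m/s.
Total Δv = 3637 + 4666 = 8303 m/s.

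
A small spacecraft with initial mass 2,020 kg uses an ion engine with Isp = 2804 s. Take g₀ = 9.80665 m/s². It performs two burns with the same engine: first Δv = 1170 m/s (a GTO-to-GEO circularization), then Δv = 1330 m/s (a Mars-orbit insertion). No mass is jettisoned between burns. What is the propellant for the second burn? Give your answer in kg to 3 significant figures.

v_e = Isp · g₀ = 2804 × 9.80665 = 27497.8 m/s.
After the first burn: m = 2020 × exp(−1170/27497.8) = 2020 × 0.95834 = 1,935.85 kg.
After the second burn: m = 1,935.85 × exp(−1330/27497.8) = 1,935.85 × 0.95278 = 1,844.44 kg.
Second-burn propellant = 1,935.85 − 1,844.44 = 91.41 kg.

propellant for the second burn ≈ 91.4 kg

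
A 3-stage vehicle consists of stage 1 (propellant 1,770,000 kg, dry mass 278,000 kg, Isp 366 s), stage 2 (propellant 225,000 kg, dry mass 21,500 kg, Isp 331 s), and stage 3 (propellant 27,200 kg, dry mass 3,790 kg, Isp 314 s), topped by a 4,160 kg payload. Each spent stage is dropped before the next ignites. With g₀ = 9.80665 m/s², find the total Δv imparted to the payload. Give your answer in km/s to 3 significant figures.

Δv ≈ 14.9 km/s

Ignition mass of stage 1 = 1,770,000+278,000 + 225,000+21,500 + 27,200+3,790 + 4,160 = 2,329,650 kg.
Stage 1: m₀ = 2,329,650 kg, m_f = 2,329,650 − 1,770,000 = 559,650 kg; Δv = 366×9.80665×ln(4.163) = 3589.2×1.4262 ≈ 5119 m/s.
Stage 2: m₀ = 281,650 kg, m_f = 281,650 − 225,000 = 56,650 kg; Δv = 331×9.80665×ln(4.972) = 3246.0×1.6038 ≈ 5206 m/s.
Stage 3: m₀ = 35,150 kg, m_f = 35,150 − 27,200 = 7,950 kg; Δv = 314×9.80665×ln(4.421) = 3079.3×1.4865 ≈ 4577 m/s.
Total Δv = 5119 + 5206 + 4577 = 14902 m/s.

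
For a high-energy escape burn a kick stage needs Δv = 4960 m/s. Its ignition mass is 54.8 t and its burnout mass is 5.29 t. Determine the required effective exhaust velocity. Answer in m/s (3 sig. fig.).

v_e ≈ 2120 m/s

ln(m₀/m_f) = ln(54800/5290) = ln(10.36) = 2.3379.
v_e = Δv / ln(m₀/m_f) = 4960 / 2.3379 = 2121.6 m/s.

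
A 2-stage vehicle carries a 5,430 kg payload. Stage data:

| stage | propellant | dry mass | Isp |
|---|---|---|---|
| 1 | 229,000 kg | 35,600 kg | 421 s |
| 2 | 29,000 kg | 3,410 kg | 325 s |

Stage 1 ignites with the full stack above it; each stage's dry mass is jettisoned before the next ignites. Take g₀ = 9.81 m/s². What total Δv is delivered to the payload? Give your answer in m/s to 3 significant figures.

Ignition mass of stage 1 = 229,000+35,600 + 29,000+3,410 + 5,430 = 302,440 kg.
Stage 1: m₀ = 302,440 kg, m_f = 302,440 − 229,000 = 73,440 kg; Δv = 421×9.81×ln(4.118) = 4130.0×1.4154 ≈ 5846 m/s.
Stage 2: m₀ = 37,840 kg, m_f = 37,840 − 29,000 = 8,840 kg; Δv = 325×9.81×ln(4.281) = 3188.2×1.4541 ≈ 4636 m/s.
Total Δv = 5846 + 4636 = 10482 m/s.

Δv ≈ 10500 m/s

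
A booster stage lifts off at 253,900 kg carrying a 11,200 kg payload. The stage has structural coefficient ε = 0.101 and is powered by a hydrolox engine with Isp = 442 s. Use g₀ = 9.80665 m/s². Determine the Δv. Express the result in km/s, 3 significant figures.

Stage wet mass = m₀ − payload = 253,900 − 11,200 = 242,700 kg.
Stage dry mass = ε × stage wet mass = 0.101 × 242,700 = 24,512.7 kg.
Burnout mass m_f = stage dry + payload = 24,512.7 + 11,200 = 35,712.7 kg.
v_e = Isp · g₀ = 442 × 9.80665 = 4334.5 m/s.
Δv = v_e · ln(253,900/35,712.7) = 4334.5 × ln(7.11) = 4334.5 × 1.9614 ≈ 8502 m/s.

Δv ≈ 8.50 km/s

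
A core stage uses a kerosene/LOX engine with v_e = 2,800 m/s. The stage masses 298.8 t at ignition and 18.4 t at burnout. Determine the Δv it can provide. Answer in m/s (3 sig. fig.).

Δv = v_e · ln(m₀/m_f) = 2800.0 × ln(16.24) = 2800.0 × 2.7874 ≈ 7804.8 m/s.

Δv ≈ 7800 m/s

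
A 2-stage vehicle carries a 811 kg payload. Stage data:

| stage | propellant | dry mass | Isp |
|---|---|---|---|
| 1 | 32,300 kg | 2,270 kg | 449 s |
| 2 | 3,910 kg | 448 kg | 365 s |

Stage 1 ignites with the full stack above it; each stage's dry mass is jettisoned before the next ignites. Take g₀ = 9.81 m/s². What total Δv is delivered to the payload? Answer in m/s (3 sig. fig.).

Ignition mass of stage 1 = 32,300+2,270 + 3,910+448 + 811 = 39,739 kg.
Stage 1: m₀ = 39,739 kg, m_f = 39,739 − 32,300 = 7,439 kg; Δv = 449×9.81×ln(5.342) = 4404.7×1.6756 ≈ 7380 m/s.
Stage 2: m₀ = 5,169 kg, m_f = 5,169 − 3,910 = 1,259 kg; Δv = 365×9.81×ln(4.106) = 3580.7×1.4124 ≈ 5057 m/s.
Total Δv = 7380 + 5057 = 12437 m/s.

Δv ≈ 12400 m/s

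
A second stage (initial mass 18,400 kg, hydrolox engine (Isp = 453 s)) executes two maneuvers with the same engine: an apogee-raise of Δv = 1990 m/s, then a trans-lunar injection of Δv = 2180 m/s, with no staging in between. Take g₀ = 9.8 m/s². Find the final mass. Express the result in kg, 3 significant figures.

final mass ≈ 7190 kg

v_e = Isp · g₀ = 453 × 9.8 = 4439.4 m/s.
After the first burn: m = 18400 × exp(−1990/4439.4) = 18400 × 0.63874 = 11,752.8 kg.
After the second burn: m = 11,752.8 × exp(−2180/4439.4) = 11,752.8 × 0.61198 = 7,192.48 kg.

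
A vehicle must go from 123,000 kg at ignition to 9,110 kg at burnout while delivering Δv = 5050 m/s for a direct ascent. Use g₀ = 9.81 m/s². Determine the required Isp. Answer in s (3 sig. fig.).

ln(m₀/m_f) = ln(123000/9110) = ln(13.5) = 2.6028.
From the ideal rocket equation, v_e = Δv / ln(m₀/m_f) = 5050 / 2.6028 = 1940.2 m/s.
Isp = v_e / g₀ = 1940.2 / 9.81 = 197.8 s.

Isp ≈ 198 s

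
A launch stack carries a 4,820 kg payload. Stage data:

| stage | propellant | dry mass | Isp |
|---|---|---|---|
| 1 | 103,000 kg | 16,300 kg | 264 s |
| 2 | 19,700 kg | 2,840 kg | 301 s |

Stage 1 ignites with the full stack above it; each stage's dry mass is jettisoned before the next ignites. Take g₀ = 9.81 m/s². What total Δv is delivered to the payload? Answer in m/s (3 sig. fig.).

Ignition mass of stage 1 = 103,000+16,300 + 19,700+2,840 + 4,820 = 146,660 kg.
Stage 1: m₀ = 146,660 kg, m_f = 146,660 − 103,000 = 43,660 kg; Δv = 264×9.81×ln(3.359) = 2589.8×1.2117 ≈ 3138 m/s.
Stage 2: m₀ = 27,360 kg, m_f = 27,360 − 19,700 = 7,660 kg; Δv = 301×9.81×ln(3.572) = 2952.8×1.2731 ≈ 3759 m/s.
Total Δv = 3138 + 3759 = 6897 m/s.

Δv ≈ 6900 m/s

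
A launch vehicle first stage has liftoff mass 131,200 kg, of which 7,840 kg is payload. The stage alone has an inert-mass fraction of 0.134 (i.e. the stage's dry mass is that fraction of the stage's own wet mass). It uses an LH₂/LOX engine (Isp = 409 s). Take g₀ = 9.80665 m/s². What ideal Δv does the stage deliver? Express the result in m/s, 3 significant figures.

Stage wet mass = m₀ − payload = 131,200 − 7,840 = 123,360 kg.
Stage dry mass = ε × stage wet mass = 0.134 × 123,360 = 16,530.2 kg.
Burnout mass m_f = stage dry + payload = 16,530.2 + 7,840 = 24,370.2 kg.
v_e = Isp · g₀ = 409 × 9.80665 = 4010.9 m/s.
Δv = v_e · ln(131,200/24,370.2) = 4010.9 × ln(5.384) = 4010.9 × 1.6834 ≈ 6752 m/s.

Δv ≈ 6750 m/s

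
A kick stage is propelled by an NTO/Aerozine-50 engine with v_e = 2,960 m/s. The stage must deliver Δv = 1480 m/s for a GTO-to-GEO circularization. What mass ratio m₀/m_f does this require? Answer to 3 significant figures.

From the ideal rocket equation, m₀/m_f = exp(Δv / v_e) = exp(1480 / 2960.0) = exp(0.5000) = 1.6487.

mass ratio ≈ 1.65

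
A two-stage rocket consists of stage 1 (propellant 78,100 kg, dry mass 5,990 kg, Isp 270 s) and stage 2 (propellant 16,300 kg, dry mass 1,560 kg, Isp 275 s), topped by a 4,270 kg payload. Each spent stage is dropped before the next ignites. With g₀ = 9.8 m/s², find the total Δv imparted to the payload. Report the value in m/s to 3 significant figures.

Ignition mass of stage 1 = 78,100+5,990 + 16,300+1,560 + 4,270 = 106,220 kg.
Stage 1: m₀ = 106,220 kg, m_f = 106,220 − 78,100 = 28,120 kg; Δv = 270×9.8×ln(3.777) = 2646.0×1.3290 ≈ 3517 m/s.
Stage 2: m₀ = 22,130 kg, m_f = 22,130 − 16,300 = 5,830 kg; Δv = 275×9.8×ln(3.796) = 2695.0×1.3339 ≈ 3595 m/s.
Total Δv = 3517 + 3595 = 7112 m/s.

Δv ≈ 7110 m/s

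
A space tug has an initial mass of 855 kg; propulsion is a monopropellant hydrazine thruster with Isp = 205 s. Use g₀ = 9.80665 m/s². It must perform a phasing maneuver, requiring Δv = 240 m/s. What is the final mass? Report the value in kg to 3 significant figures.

final mass ≈ 759 kg

v_e = Isp · g₀ = 205 × 9.80665 = 2010.4 m/s.
Rocket equation: m₀/m_f = exp(Δv / v_e) = exp(240 / 2010.4) = exp(0.1194) = 1.1268.
m_f = m₀ / 1.1268 = 855 / 1.1268 = 758.786 kg.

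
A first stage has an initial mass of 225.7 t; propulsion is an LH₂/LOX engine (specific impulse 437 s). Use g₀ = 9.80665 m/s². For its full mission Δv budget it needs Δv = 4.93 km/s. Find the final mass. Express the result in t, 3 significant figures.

final mass ≈ 71.4 t

v_e = Isp · g₀ = 437 × 9.80665 = 4285.5 m/s.
Rocket equation: m₀/m_f = exp(Δv / v_e) = exp(4930 / 4285.5) = exp(1.1504) = 3.1594.
m_f = m₀ / 3.1594 = 225.7 / 3.1594 = 71.4376 t.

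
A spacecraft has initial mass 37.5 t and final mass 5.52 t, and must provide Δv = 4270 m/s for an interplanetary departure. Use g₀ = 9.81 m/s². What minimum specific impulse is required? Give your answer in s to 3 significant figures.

Isp ≈ 227 s

ln(m₀/m_f) = ln(37500/5520) = ln(6.793) = 1.9160.
Rocket equation: v_e = Δv / ln(m₀/m_f) = 4270 / 1.9160 = 2228.6 m/s.
Isp = v_e / g₀ = 2228.6 / 9.81 = 227.2 s.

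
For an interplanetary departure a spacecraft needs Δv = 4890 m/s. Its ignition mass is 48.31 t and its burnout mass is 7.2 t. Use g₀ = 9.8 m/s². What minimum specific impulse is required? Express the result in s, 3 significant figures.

Isp ≈ 262 s

ln(m₀/m_f) = ln(48310/7200) = ln(6.71) = 1.9036.
From the ideal rocket equation, v_e = Δv / ln(m₀/m_f) = 4890 / 1.9036 = 2568.9 m/s.
Isp = v_e / g₀ = 2568.9 / 9.8 = 262.1 s.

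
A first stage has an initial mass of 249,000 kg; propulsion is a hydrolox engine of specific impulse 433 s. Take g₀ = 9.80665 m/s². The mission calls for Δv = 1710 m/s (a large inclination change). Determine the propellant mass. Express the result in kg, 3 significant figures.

v_e = Isp · g₀ = 433 × 9.80665 = 4246.3 m/s.
Using Δv = v_e ln(m₀/m_f): m₀/m_f = exp(Δv / v_e) = exp(1710 / 4246.3) = exp(0.4027) = 1.4959.
m_f = 249,000 / 1.4959 = 166,455 kg, so propellant = m₀ − m_f = 249,000 − 166,455 = 82,545 kg.

propellant mass ≈ 82500 kg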